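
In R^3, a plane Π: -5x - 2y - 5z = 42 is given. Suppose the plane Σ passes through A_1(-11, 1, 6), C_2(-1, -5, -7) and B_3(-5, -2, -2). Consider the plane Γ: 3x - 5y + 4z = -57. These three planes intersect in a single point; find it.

A_1C_2 = (10, -6, -13), A_1B_3 = (6, -3, -8); a normal to Σ is A_1C_2 × A_1B_3 = (9, 2, 6).
Using A_1: Σ has equation 9x + 2y + 6z = -61.
Solving the 3×3 linear system -5x - 2y - 5z = 42, 9x + 2y + 6z = -61, 3x - 5y + 4z = -57 (e.g. by elimination or Cramer's rule, determinant = 101) gives (-3, 4, -7).

(-3, 4, -7)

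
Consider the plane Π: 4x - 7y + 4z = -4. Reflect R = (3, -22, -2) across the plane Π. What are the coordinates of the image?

λ = (n·R − d)/|n|² = (158 − (-4))/81 = 2.
Reflection = R − 2λn = (3, -22, -2) − 4·(4, -7, 4) = (-13, 6, -18).

(-13, 6, -18)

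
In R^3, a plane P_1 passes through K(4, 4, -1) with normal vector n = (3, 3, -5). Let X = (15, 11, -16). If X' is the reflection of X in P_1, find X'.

P_1: n·r = n·K gives 3x + 3y - 5z = 29.
λ = (n·X − d)/|n|² = (158 − 29)/43 = 3.
Reflection = X − 2λn = (15, 11, -16) − 6·(3, 3, -5) = (-3, -7, 14).

(-3, -7, 14)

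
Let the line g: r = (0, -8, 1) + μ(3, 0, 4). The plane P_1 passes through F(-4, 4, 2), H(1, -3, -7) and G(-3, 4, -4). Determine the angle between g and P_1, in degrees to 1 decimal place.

FH = (5, -7, -9), FG = (1, 0, -6); a normal to P_1 is FH × FG = (42, 21, 7).
Using F: P_1 has equation 42x + 21y + 7z = -70.
sin θ = |n·v| / (|n||v|) = |154| / (√2254 · √25) = 0.64874.
θ ≈ 40.4°.

40.4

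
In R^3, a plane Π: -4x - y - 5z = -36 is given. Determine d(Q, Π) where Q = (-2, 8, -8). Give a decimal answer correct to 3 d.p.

11.727

n·Q − d = (-4)·(-2) + (-1)·(8) + (-5)·(-8) − (-36) = 76; |n| = √42.
Distance = |76| / √42 = 76/√42 ≈ 11.727.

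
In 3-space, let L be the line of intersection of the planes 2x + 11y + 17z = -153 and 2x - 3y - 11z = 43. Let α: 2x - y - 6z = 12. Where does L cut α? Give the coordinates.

Direction of L: (2, 11, 17) × (2, -3, -11) = (-70, 56, -28).
A point on L: solving the two plane equations with x = 13 gives (13, -24, 5).
Substitute r = (13, -24, 5) + t(-70, 56, -28) into the plane: 20 + (-28)t = 12, so t = 2/7.
Intersection: (13, -24, 5) + (2/7)·(-70, 56, -28) = (-7, -8, -3).

(-7, -8, -3)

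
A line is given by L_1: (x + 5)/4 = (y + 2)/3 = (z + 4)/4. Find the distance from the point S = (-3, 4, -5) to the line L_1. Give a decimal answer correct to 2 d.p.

5.40

L_1 has direction (4, 3, 4) through (-5, -2, -4).
Taking (-5, -2, -4) on L_1 with direction v = (4, 3, 4): w = S − (-5, -2, -4) = (2, 6, -1), and w × v = (27, -12, -18).
Distance = |w × v| / |v| = √1197 / √41 ≈ 5.40.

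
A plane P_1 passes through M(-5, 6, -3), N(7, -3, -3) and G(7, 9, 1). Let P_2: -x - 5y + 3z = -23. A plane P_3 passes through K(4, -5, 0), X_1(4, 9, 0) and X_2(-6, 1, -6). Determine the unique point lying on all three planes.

MN = (12, -9, 0), MG = (12, 3, 4); a normal to P_1 is MN × MG = (-36, -48, 144).
Using M: P_1 has equation -36x - 48y + 144z = -540.
KX_1 = (0, 14, 0), KX_2 = (-10, 6, -6); a normal to P_3 is KX_1 × KX_2 = (-84, 0, 140).
Using K: P_3 has equation -84x + 140z = -336.
Solving the 3×3 linear system -36x - 48y + 144z = -540, -x - 5y + 3z = -23, -84x + 140z = -336 (e.g. by elimination or Cramer's rule, determinant = -29904) gives (-1, 3, -3).

(-1, 3, -3)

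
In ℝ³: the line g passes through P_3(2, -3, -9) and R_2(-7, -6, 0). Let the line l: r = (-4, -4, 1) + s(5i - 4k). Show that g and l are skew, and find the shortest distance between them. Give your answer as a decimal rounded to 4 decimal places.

3.2527

A direction vector for g is R_2 − P_3 = (-9, -3, 9).
Common perpendicular direction n = (-9, -3, 9) × (5, 0, -4) = (12, 9, 15).
With w = (-4, -4, 1) − (2, -3, -9) = (-6, -1, 10), w · n = 69.
Since n ≠ 0 the lines are not parallel, and w · n = 69 ≠ 0 so they do not intersect; hence they are skew.
Distance = |w · n| / |n| = |69| / √450 ≈ 3.2527.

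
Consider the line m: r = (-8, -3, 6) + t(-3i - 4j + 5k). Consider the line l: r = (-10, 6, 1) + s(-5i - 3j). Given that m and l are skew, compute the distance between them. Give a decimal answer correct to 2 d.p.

Common perpendicular direction n = (-3, -4, 5) × (-5, -3, 0) = (15, -25, -11).
With w = (-10, 6, 1) − (-8, -3, 6) = (-2, 9, -5), w · n = -200.
Distance = |w · n| / |n| = |-200| / √971 ≈ 6.42.

6.42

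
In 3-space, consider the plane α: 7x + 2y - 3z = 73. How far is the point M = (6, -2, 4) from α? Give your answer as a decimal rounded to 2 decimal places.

n·M − d = (7)·(6) + (2)·(-2) + (-3)·(4) − 73 = -47; |n| = √62.
Distance = |-47| / √62 = 47/√62 ≈ 5.97.

5.97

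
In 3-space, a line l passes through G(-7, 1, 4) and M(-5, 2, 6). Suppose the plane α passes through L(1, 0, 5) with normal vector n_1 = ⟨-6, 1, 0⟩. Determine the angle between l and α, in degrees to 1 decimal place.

A direction vector for l is M − G = (2, 1, 2).
α: n_1·r = n_1·L gives -6x + y = -6.
sin θ = |n·v| / (|n||v|) = |-11| / (√37 · √9) = 0.60280.
θ ≈ 37.1°.

37.1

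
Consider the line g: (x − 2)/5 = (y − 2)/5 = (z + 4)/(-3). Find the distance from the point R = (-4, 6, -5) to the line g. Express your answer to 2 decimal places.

7.22

g has direction (5, 5, -3) through (2, 2, -4).
Taking (2, 2, -4) on g with direction v = (5, 5, -3): w = R − (2, 2, -4) = (-6, 4, -1), and w × v = (-7, -23, -50).
Distance = |w × v| / |v| = √3078 / √59 ≈ 7.22.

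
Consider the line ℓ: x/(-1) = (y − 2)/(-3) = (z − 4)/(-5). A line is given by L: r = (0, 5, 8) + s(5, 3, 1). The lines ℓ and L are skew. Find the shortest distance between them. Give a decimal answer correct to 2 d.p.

ℓ has direction (-1, -3, -5) through (0, 2, 4).
Common perpendicular direction n = (-1, -3, -5) × (5, 3, 1) = (12, -24, 12).
With w = (0, 5, 8) − (0, 2, 4) = (0, 3, 4), w · n = -24.
Distance = |w · n| / |n| = |-24| / √864 ≈ 0.82.

0.82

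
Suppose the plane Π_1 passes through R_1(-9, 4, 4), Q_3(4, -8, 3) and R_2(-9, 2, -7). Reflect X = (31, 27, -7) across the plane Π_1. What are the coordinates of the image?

R_1Q_3 = (13, -12, -1), R_1R_2 = (0, -2, -11); a normal to Π_1 is R_1Q_3 × R_1R_2 = (130, 143, -26).
Using R_1: Π_1 has equation 130x + 143y - 26z = -702.
λ = (n·X − d)/|n|² = (8073 − (-702))/38025 = 3/13.
Reflection = X − 2λn = (31, 27, -7) − (6/13)·(130, 143, -26) = (-29, -39, 5).

(-29, -39, 5)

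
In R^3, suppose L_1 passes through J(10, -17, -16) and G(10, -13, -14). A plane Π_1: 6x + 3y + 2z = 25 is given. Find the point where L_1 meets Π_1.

A direction vector for L_1 is G − J = (0, 4, 2).
Substitute r = (10, -17, -16) + t(0, 4, 2) into the plane: -23 + 16t = 25, so t = 3.
Intersection: (10, -17, -16) + 3·(0, 4, 2) = (10, -5, -10).

(10, -5, -10)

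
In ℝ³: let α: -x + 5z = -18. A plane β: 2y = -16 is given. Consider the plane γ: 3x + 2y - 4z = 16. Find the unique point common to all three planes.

(8, -8, -2)

Solving the 3×3 linear system -x + 5z = -18, 2y = -16, 3x + 2y - 4z = 16 (e.g. by elimination or Cramer's rule, determinant = -22) gives (8, -8, -2).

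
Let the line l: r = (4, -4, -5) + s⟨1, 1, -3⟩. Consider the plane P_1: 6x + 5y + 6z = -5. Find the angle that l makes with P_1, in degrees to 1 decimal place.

12.4

sin θ = |n·v| / (|n||v|) = |-7| / (√97 · √11) = 0.21430.
θ ≈ 12.4°.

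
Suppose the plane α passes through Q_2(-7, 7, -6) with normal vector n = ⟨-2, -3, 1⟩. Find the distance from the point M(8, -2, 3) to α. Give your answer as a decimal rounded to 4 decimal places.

1.6036

α: n·r = n·Q_2 gives -2x - 3y + z = -13.
n·M − d = (-2)·(8) + (-3)·(-2) + (1)·(3) − (-13) = 6; |n| = √14.
Distance = |6| / √14 = 6/√14 ≈ 1.6036.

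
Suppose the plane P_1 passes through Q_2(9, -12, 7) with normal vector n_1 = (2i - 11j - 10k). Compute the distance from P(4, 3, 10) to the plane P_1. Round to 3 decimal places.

13.667

P_1: n_1·r = n_1·Q_2 gives 2x - 11y - 10z = 80.
n·P − d = (2)·(4) + (-11)·(3) + (-10)·(10) − 80 = -205; |n| = √225.
Distance = |-205| / √225 = 205/√225 ≈ 13.667.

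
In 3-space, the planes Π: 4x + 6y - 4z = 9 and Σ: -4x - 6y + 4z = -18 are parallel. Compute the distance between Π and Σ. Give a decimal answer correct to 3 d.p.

Rescale Σ by 1/(-1): 4x + 6y - 4z = 18. Then distance = |9 − 18| / √68 ≈ 1.091.

1.091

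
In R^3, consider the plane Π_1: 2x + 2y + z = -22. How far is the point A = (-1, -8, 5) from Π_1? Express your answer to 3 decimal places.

3.000

n·A − d = (2)·(-1) + (2)·(-8) + (1)·(5) − (-22) = 9; |n| = √9.
Distance = |9| / √9 = 9/√9 ≈ 3.000.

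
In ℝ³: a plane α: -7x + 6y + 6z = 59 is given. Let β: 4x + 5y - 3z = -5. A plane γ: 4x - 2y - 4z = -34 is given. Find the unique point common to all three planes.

Solving the 3×3 linear system -7x + 6y + 6z = 59, 4x + 5y - 3z = -5, 4x - 2y - 4z = -34 (e.g. by elimination or Cramer's rule, determinant = 38) gives (1, 3, 8).

(1, 3, 8)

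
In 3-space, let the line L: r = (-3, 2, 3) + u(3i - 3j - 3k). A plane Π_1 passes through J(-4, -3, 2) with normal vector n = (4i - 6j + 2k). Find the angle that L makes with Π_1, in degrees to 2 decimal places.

38.11

Π_1: n·r = n·J gives 4x - 6y + 2z = 6.
sin θ = |n·v| / (|n||v|) = |24| / (√56 · √27) = 0.61721.
θ ≈ 38.11°.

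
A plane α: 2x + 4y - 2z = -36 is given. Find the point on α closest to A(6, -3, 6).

(4, -7, 8)

Foot = A − λn with λ = (n·A − d)/|n|² = (-12 − (-36))/24 = 1.
Foot = (6, -3, 6) − 1·(2, 4, -2) = (4, -7, 8).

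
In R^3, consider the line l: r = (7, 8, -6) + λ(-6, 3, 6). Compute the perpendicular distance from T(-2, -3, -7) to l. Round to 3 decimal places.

Taking (7, 8, -6) on l with direction v = (-6, 3, 6): w = T − (7, 8, -6) = (-9, -11, -1), and w × v = (-63, 60, -93).
Distance = |w × v| / |v| = √16218 / √81 ≈ 14.150.

14.150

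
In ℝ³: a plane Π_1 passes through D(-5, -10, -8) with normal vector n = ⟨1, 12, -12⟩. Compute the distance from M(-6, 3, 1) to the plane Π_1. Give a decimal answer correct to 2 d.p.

2.76

Π_1: n·r = n·D gives x + 12y - 12z = -29.
n·M − d = (1)·(-6) + (12)·(3) + (-12)·(1) − (-29) = 47; |n| = √289.
Distance = |47| / √289 = 47/√289 ≈ 2.76.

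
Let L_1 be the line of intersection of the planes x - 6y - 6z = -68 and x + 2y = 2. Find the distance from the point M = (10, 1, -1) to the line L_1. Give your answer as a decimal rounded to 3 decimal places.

Direction of L_1: (1, -6, -6) × (1, 2, 0) = (12, -6, 8).
A point on L_1: solving the two plane equations with x = -2 gives (-2, 2, 9).
Taking (-2, 2, 9) on L_1 with direction v = (12, -6, 8): w = M − (-2, 2, 9) = (12, -1, -10), and w × v = (-68, -216, -60).
Distance = |w × v| / |v| = √54880 / √244 ≈ 14.997.

14.997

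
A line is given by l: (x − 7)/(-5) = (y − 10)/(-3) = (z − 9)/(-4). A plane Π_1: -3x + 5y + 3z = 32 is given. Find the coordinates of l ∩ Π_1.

l has direction (-5, -3, -4) through (7, 10, 9).
Substitute r = (7, 10, 9) + t(-5, -3, -4) into the plane: 56 + (-12)t = 32, so t = 2.
Intersection: (7, 10, 9) + 2·(-5, -3, -4) = (-3, 4, 1).

(-3, 4, 1)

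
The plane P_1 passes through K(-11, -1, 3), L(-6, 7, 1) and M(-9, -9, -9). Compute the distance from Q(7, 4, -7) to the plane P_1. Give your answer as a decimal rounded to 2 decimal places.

KL = (5, 8, -2), KM = (2, -8, -12); a normal to P_1 is KL × KM = (-112, 56, -56).
Using K: P_1 has equation -112x + 56y - 56z = 1008.
n·Q − d = (-112)·(7) + (56)·(4) + (-56)·(-7) − 1008 = -1176; |n| = √18816.
Distance = |-1176| / √18816 = 1176/√18816 ≈ 8.57.

8.57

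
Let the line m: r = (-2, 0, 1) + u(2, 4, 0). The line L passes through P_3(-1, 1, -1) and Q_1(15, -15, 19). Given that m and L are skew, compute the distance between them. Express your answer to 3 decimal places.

A direction vector for L is Q_1 − P_3 = (16, -16, 20).
Common perpendicular direction n = (2, 4, 0) × (16, -16, 20) = (80, -40, -96).
With w = (-1, 1, -1) − (-2, 0, 1) = (1, 1, -2), w · n = 232.
Distance = |w · n| / |n| = |232| / √17216 ≈ 1.768.

1.768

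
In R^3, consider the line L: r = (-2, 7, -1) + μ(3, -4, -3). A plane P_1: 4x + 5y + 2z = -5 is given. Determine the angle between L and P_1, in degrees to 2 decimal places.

sin θ = |n·v| / (|n||v|) = |-14| / (√45 · √34) = 0.35792.
θ ≈ 20.97°.

20.97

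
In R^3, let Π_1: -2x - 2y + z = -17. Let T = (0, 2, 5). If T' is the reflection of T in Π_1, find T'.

(8, 10, 1)

λ = (n·T − d)/|n|² = (1 − (-17))/9 = 2.
Reflection = T − 2λn = (0, 2, 5) − 4·(-2, -2, 1) = (8, 10, 1).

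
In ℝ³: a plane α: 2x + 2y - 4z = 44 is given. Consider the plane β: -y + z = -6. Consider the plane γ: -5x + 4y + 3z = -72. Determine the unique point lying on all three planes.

(8, -2, -8)

Solving the 3×3 linear system 2x + 2y - 4z = 44, -y + z = -6, -5x + 4y + 3z = -72 (e.g. by elimination or Cramer's rule, determinant = -4) gives (8, -2, -8).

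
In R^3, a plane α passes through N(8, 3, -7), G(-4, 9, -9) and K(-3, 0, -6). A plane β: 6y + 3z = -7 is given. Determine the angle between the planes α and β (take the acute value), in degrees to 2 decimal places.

NG = (-12, 6, -2), NK = (-11, -3, 1); a normal to α is NG × NK = (0, 34, 102).
Using N: α has equation 34y + 102z = -612.
cos θ = |n₁·n₂| / (|n₁||n₂|) = |510| / (√11560 · √45).
θ = arccos(0.70711) ≈ 45.00°.

45.00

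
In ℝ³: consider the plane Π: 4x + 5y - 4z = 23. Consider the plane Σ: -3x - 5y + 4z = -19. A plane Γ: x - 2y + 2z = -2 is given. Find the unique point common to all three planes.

(4, -5, -8)

Solving the 3×3 linear system 4x + 5y - 4z = 23, -3x - 5y + 4z = -19, x - 2y + 2z = -2 (e.g. by elimination or Cramer's rule, determinant = -2) gives (4, -5, -8).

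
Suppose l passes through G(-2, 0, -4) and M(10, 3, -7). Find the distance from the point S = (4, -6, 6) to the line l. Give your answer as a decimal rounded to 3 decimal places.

12.979

A direction vector for l is M − G = (12, 3, -3).
Taking (-2, 0, -4) on l with direction v = (12, 3, -3): w = S − (-2, 0, -4) = (6, -6, 10), and w × v = (-12, 138, 90).
Distance = |w × v| / |v| = √27288 / √162 ≈ 12.979.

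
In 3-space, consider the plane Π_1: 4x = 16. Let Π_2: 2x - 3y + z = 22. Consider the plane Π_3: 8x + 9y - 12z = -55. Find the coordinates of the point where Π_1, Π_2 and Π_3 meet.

Solving the 3×3 linear system 4x = 16, 2x - 3y + z = 22, 8x + 9y - 12z = -55 (e.g. by elimination or Cramer's rule, determinant = 108) gives (4, -3, 5).

(4, -3, 5)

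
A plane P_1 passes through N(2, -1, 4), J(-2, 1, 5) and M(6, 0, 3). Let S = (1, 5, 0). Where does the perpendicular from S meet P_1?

(2, 5, 4)

NJ = (-4, 2, 1), NM = (4, 1, -1); a normal to P_1 is NJ × NM = (-3, 0, -12).
Using N: P_1 has equation -3x - 12z = -54.
Foot = S − λn with λ = (n·S − d)/|n|² = (-3 − (-54))/153 = 1/3.
Foot = (1, 5, 0) − (1/3)·(-3, 0, -12) = (2, 5, 4).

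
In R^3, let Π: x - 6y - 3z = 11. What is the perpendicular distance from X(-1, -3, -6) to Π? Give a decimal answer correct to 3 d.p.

n·X − d = (1)·(-1) + (-6)·(-3) + (-3)·(-6) − 11 = 24; |n| = √46.
Distance = |24| / √46 = 24/√46 ≈ 3.539.

3.539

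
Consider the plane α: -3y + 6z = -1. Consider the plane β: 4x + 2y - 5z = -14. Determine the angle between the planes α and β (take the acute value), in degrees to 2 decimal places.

cos θ = |n₁·n₂| / (|n₁||n₂|) = |-36| / (√45 · √45).
θ = arccos(0.80000) ≈ 36.87°.

36.87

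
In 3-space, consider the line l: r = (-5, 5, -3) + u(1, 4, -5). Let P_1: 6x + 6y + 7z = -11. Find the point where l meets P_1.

Substitute r = (-5, 5, -3) + t(1, 4, -5) into the plane: -21 + (-5)t = -11, so t = -2.
Intersection: (-5, 5, -3) + (-2)·(1, 4, -5) = (-7, -3, 7).

(-7, -3, 7)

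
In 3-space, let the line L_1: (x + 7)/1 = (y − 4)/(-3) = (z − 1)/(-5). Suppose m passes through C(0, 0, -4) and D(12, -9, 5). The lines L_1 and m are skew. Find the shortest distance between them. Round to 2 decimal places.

3.51

L_1 has direction (1, -3, -5) through (-7, 4, 1).
A direction vector for m is D − C = (12, -9, 9).
Common perpendicular direction n = (1, -3, -5) × (12, -9, 9) = (-72, -69, 27).
With w = (0, 0, -4) − (-7, 4, 1) = (7, -4, -5), w · n = -363.
Distance = |w · n| / |n| = |-363| / √10674 ≈ 3.51.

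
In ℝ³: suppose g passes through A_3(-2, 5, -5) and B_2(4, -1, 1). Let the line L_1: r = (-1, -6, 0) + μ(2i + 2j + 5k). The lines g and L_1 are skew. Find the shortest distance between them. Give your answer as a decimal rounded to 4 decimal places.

5.3474

A direction vector for g is B_2 − A_3 = (6, -6, 6).
Common perpendicular direction n = (6, -6, 6) × (2, 2, 5) = (-42, -18, 24).
With w = (-1, -6, 0) − (-2, 5, -5) = (1, -11, 5), w · n = 276.
Distance = |w · n| / |n| = |276| / √2664 ≈ 5.3474.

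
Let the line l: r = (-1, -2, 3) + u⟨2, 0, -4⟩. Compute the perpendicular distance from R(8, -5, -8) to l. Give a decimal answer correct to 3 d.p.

4.336

Taking (-1, -2, 3) on l with direction v = (2, 0, -4): w = R − (-1, -2, 3) = (9, -3, -11), and w × v = (12, 14, 6).
Distance = |w × v| / |v| = √376 / √20 ≈ 4.336.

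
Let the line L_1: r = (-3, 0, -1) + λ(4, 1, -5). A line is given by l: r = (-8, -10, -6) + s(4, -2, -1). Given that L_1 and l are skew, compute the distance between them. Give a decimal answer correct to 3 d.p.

Common perpendicular direction n = (4, 1, -5) × (4, -2, -1) = (-11, -16, -12).
With w = (-8, -10, -6) − (-3, 0, -1) = (-5, -10, -5), w · n = 275.
Distance = |w · n| / |n| = |275| / √521 ≈ 12.048.

12.048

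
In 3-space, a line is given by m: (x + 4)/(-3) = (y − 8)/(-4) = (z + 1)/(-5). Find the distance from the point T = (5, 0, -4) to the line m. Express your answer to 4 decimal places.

12.0830

m has direction (-3, -4, -5) through (-4, 8, -1).
Taking (-4, 8, -1) on m with direction v = (-3, -4, -5): w = T − (-4, 8, -1) = (9, -8, -3), and w × v = (28, 54, -60).
Distance = |w × v| / |v| = √7300 / √50 ≈ 12.0830.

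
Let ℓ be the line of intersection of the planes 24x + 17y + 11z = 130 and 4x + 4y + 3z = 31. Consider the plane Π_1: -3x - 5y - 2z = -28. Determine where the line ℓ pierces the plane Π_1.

(1, 3, 5)

Direction of ℓ: (24, 17, 11) × (4, 4, 3) = (7, -28, 28).
A point on ℓ: solving the two plane equations with x = -1 gives (-1, 11, -3).
Substitute r = (-1, 11, -3) + t(7, -28, 28) into the plane: -46 + 63t = -28, so t = 2/7.
Intersection: (-1, 11, -3) + (2/7)·(7, -28, 28) = (1, 3, 5).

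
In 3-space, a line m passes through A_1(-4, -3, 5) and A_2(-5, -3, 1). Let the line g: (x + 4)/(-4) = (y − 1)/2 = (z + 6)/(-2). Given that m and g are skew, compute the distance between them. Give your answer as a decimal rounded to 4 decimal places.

A direction vector for m is A_2 − A_1 = (-1, 0, -4).
g has direction (-4, 2, -2) through (-4, 1, -6).
Common perpendicular direction n = (-1, 0, -4) × (-4, 2, -2) = (8, 14, -2).
With w = (-4, 1, -6) − (-4, -3, 5) = (0, 4, -11), w · n = 78.
Distance = |w · n| / |n| = |78| / √264 ≈ 4.8006.

4.8006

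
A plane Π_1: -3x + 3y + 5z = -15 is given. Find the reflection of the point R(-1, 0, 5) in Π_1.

λ = (n·R − d)/|n|² = (28 − (-15))/43 = 1.
Reflection = R − 2λn = (-1, 0, 5) − 2·(-3, 3, 5) = (5, -6, -5).

(5, -6, -5)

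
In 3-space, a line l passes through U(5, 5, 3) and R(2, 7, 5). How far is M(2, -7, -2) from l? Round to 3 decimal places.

A direction vector for l is R − U = (-3, 2, 2).
Taking (5, 5, 3) on l with direction v = (-3, 2, 2): w = M − (5, 5, 3) = (-3, -12, -5), and w × v = (-14, 21, -42).
Distance = |w × v| / |v| = √2401 / √17 ≈ 11.884.

11.884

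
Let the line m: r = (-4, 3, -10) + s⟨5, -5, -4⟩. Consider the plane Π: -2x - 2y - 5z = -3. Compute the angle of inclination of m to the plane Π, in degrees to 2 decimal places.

sin θ = |n·v| / (|n||v|) = |20| / (√33 · √66) = 0.42855.
θ ≈ 25.38°.

25.38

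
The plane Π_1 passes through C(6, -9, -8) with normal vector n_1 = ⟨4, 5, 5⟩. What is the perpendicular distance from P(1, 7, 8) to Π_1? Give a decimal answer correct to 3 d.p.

Π_1: n_1·r = n_1·C gives 4x + 5y + 5z = -61.
n·P − d = (4)·(1) + (5)·(7) + (5)·(8) − (-61) = 140; |n| = √66.
Distance = |140| / √66 = 140/√66 ≈ 17.233.

17.233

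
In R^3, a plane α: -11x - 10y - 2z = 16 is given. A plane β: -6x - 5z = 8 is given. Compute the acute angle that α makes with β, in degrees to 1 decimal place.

49.6

cos θ = |n₁·n₂| / (|n₁||n₂|) = |76| / (√225 · √61).
θ = arccos(0.64872) ≈ 49.6°.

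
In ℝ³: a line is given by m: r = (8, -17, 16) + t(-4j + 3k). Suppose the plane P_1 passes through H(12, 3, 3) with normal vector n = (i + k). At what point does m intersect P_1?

P_1: n·r = n·H gives x + z = 15.
Substitute r = (8, -17, 16) + t(0, -4, 3) into the plane: 24 + 3t = 15, so t = -3.
Intersection: (8, -17, 16) + (-3)·(0, -4, 3) = (8, -5, 7).

(8, -5, 7)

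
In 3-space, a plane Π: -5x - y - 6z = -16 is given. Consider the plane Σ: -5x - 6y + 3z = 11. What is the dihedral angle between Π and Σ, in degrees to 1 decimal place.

78.6

cos θ = |n₁·n₂| / (|n₁||n₂|) = |13| / (√62 · √70).
θ = arccos(0.19733) ≈ 78.6°.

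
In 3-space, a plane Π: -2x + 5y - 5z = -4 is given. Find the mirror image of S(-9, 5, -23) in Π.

(3, -25, 7)

λ = (n·S − d)/|n|² = (158 − (-4))/54 = 3.
Reflection = S − 2λn = (-9, 5, -23) − 6·(-2, 5, -5) = (3, -25, 7).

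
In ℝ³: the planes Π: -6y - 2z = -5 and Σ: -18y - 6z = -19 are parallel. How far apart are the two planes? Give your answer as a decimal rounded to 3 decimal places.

Rescale Σ by 1/3: -6y - 2z = -19/3. Then distance = |-5 − (-19/3)| / √40 ≈ 0.211.

0.211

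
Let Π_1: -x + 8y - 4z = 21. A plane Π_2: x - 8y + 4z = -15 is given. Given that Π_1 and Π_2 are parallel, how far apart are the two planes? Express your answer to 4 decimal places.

0.6667

Rescale Π_2 by 1/(-1): -x + 8y - 4z = 15. Then distance = |21 − 15| / √81 ≈ 0.6667.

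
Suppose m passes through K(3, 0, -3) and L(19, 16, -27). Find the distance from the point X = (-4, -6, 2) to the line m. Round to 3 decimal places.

3.334

A direction vector for m is L − K = (16, 16, -24).
Taking (3, 0, -3) on m with direction v = (16, 16, -24): w = X − (3, 0, -3) = (-7, -6, 5), and w × v = (64, -88, -16).
Distance = |w × v| / |v| = √12096 / √1088 ≈ 3.334.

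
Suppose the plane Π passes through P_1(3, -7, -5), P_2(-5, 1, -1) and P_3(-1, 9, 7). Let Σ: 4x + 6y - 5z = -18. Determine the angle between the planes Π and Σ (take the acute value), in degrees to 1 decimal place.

P_1P_2 = (-8, 8, 4), P_1P_3 = (-4, 16, 12); a normal to Π is P_1P_2 × P_1P_3 = (32, 80, -96).
Using P_1: Π has equation 32x + 80y - 96z = 16.
cos θ = |n₁·n₂| / (|n₁||n₂|) = |1088| / (√16640 · √77).
θ = arccos(0.96118) ≈ 16.0°.

16.0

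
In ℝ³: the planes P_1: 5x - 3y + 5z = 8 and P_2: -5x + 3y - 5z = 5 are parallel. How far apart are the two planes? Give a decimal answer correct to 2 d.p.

Rescale P_2 by 1/(-1): 5x - 3y + 5z = -5. Then distance = |8 − (-5)| / √59 ≈ 1.69.

1.69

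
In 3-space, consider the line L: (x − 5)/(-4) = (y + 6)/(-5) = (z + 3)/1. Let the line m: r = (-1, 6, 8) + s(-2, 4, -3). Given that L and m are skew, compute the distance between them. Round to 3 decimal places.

16.502

L has direction (-4, -5, 1) through (5, -6, -3).
Common perpendicular direction n = (-4, -5, 1) × (-2, 4, -3) = (11, -14, -26).
With w = (-1, 6, 8) − (5, -6, -3) = (-6, 12, 11), w · n = -520.
Distance = |w · n| / |n| = |-520| / √993 ≈ 16.502.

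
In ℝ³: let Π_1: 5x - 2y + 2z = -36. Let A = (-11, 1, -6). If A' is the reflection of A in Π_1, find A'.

(-1, -3, -2)

λ = (n·A − d)/|n|² = (-69 − (-36))/33 = -1.
Reflection = A − 2λn = (-11, 1, -6) − (-2)·(5, -2, 2) = (-1, -3, -2).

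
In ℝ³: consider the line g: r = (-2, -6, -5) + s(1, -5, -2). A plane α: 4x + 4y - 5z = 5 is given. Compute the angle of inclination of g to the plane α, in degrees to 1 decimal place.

sin θ = |n·v| / (|n||v|) = |-6| / (√57 · √30) = 0.14510.
θ ≈ 8.3°.

8.3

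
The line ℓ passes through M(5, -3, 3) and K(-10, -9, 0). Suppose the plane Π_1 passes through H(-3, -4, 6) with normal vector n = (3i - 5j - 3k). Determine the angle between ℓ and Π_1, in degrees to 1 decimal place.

3.2

A direction vector for ℓ is K − M = (-15, -6, -3).
Π_1: n·r = n·H gives 3x - 5y - 3z = -7.
sin θ = |n·v| / (|n||v|) = |-6| / (√43 · √270) = 0.05568.
θ ≈ 3.2°.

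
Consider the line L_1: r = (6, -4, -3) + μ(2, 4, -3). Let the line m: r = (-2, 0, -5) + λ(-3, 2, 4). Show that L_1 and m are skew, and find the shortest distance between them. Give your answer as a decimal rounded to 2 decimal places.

7.49

Common perpendicular direction n = (2, 4, -3) × (-3, 2, 4) = (22, 1, 16).
With w = (-2, 0, -5) − (6, -4, -3) = (-8, 4, -2), w · n = -204.
Since n ≠ 0 the lines are not parallel, and w · n = -204 ≠ 0 so they do not intersect; hence they are skew.
Distance = |w · n| / |n| = |-204| / √741 ≈ 7.49.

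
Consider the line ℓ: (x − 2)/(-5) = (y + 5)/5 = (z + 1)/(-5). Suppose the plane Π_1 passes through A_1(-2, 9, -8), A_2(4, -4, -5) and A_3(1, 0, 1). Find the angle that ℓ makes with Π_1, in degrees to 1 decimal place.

19.9

ℓ has direction (-5, 5, -5) through (2, -5, -1).
A_1A_2 = (6, -13, 3), A_1A_3 = (3, -9, 9); a normal to Π_1 is A_1A_2 × A_1A_3 = (-90, -45, -15).
Using A_1: Π_1 has equation -90x - 45y - 15z = -105.
sin θ = |n·v| / (|n||v|) = |300| / (√10350 · √75) = 0.34050.
θ ≈ 19.9°.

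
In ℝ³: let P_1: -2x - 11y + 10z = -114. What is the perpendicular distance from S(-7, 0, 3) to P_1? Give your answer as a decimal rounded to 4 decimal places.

10.5333

n·S − d = (-2)·(-7) + (-11)·(0) + (10)·(3) − (-114) = 158; |n| = √225.
Distance = |158| / √225 = 158/√225 ≈ 10.5333.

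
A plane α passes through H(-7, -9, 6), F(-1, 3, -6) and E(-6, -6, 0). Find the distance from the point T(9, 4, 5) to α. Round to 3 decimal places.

6.181

HF = (6, 12, -12), HE = (1, 3, -6); a normal to α is HF × HE = (-36, 24, 6).
Using H: α has equation -36x + 24y + 6z = 72.
n·T − d = (-36)·(9) + (24)·(4) + (6)·(5) − 72 = -270; |n| = √1908.
Distance = |-270| / √1908 = 270/√1908 ≈ 6.181.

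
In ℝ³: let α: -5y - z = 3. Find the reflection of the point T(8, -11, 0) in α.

λ = (n·T − d)/|n|² = (55 − 3)/26 = 2.
Reflection = T − 2λn = (8, -11, 0) − 4·(0, -5, -1) = (8, 9, 4).

(8, 9, 4)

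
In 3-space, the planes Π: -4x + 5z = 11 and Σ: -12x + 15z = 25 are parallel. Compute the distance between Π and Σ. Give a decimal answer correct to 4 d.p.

0.4165

Rescale Σ by 1/3: -4x + 5z = 25/3. Then distance = |11 − (25/3)| / √41 ≈ 0.4165.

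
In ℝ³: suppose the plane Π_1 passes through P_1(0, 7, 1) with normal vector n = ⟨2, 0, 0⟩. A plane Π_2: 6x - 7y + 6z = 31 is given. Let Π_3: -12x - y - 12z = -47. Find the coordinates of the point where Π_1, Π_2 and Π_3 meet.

Π_1: n·r = n·P_1 gives 2x = 0.
Solving the 3×3 linear system 2x = 0, 6x - 7y + 6z = 31, -12x - y - 12z = -47 (e.g. by elimination or Cramer's rule, determinant = 180) gives (0, -1, 4).

(0, -1, 4)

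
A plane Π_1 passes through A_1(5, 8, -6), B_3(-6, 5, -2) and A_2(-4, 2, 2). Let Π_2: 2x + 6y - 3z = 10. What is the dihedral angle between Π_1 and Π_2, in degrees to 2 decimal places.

A_1B_3 = (-11, -3, 4), A_1A_2 = (-9, -6, 8); a normal to Π_1 is A_1B_3 × A_1A_2 = (0, 52, 39).
Using A_1: Π_1 has equation 52y + 39z = 182.
cos θ = |n₁·n₂| / (|n₁||n₂|) = |195| / (√4225 · √49).
θ = arccos(0.42857) ≈ 64.62°.

64.62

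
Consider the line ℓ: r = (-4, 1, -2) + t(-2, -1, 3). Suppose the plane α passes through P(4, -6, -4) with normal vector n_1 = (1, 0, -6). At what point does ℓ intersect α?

(-2, 2, -5)

α: n_1·r = n_1·P gives x - 6z = 28.
Substitute r = (-4, 1, -2) + t(-2, -1, 3) into the plane: 8 + (-20)t = 28, so t = -1.
Intersection: (-4, 1, -2) + (-1)·(-2, -1, 3) = (-2, 2, -5).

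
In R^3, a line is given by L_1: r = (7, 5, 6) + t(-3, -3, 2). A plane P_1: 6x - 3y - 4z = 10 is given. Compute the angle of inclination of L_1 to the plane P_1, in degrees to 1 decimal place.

sin θ = |n·v| / (|n||v|) = |-17| / (√61 · √22) = 0.46406.
θ ≈ 27.6°.

27.6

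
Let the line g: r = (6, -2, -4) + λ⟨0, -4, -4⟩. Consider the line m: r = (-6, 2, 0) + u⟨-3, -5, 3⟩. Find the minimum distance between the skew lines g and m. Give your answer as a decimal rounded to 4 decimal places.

10.6014

Common perpendicular direction n = (0, -4, -4) × (-3, -5, 3) = (-32, 12, -12).
With w = (-6, 2, 0) − (6, -2, -4) = (-12, 4, 4), w · n = 384.
Distance = |w · n| / |n| = |384| / √1312 ≈ 10.6014.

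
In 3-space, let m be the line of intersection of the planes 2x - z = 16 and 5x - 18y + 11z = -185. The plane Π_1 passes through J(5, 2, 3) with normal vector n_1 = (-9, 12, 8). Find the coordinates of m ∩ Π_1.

Direction of m: (2, 0, -1) × (5, -18, 11) = (-18, -27, -36).
A point on m: solving the two plane equations with x = 11 gives (11, 17, 6).
Π_1: n_1·r = n_1·J gives -9x + 12y + 8z = 3.
Substitute r = (11, 17, 6) + t(-18, -27, -36) into the plane: 153 + (-450)t = 3, so t = 1/3.
Intersection: (11, 17, 6) + (1/3)·(-18, -27, -36) = (5, 8, -6).

(5, 8, -6)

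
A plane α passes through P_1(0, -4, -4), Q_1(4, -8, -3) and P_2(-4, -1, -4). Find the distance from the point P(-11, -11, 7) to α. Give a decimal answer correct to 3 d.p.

2.655

P_1Q_1 = (4, -4, 1), P_1P_2 = (-4, 3, 0); a normal to α is P_1Q_1 × P_1P_2 = (-3, -4, -4).
Using P_1: α has equation -3x - 4y - 4z = 32.
n·P − d = (-3)·(-11) + (-4)·(-11) + (-4)·(7) − 32 = 17; |n| = √41.
Distance = |17| / √41 = 17/√41 ≈ 2.655.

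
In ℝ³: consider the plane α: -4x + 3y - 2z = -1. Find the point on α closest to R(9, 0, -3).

(5, 3, -5)

Foot = R − λn with λ = (n·R − d)/|n|² = (-30 − (-1))/29 = -1.
Foot = (9, 0, -3) − (-1)·(-4, 3, -2) = (5, 3, -5).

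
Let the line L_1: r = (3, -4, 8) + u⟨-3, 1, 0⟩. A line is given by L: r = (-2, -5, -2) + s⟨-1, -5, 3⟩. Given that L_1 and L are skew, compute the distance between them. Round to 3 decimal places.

9.892

Common perpendicular direction n = (-3, 1, 0) × (-1, -5, 3) = (3, 9, 16).
With w = (-2, -5, -2) − (3, -4, 8) = (-5, -1, -10), w · n = -184.
Distance = |w · n| / |n| = |-184| / √346 ≈ 9.892.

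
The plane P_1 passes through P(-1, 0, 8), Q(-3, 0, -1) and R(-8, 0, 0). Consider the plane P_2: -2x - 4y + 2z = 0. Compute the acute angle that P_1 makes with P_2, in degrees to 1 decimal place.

35.3

PQ = (-2, 0, -9), PR = (-7, 0, -8); a normal to P_1 is PQ × PR = (0, 47, 0).
Using P: P_1 has equation 47y = 0.
cos θ = |n₁·n₂| / (|n₁||n₂|) = |-188| / (√2209 · √24).
θ = arccos(0.81650) ≈ 35.3°.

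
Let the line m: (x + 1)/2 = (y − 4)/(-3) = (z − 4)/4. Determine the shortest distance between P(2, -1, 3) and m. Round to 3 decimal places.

5.003

m has direction (2, -3, 4) through (-1, 4, 4).
Taking (-1, 4, 4) on m with direction v = (2, -3, 4): w = P − (-1, 4, 4) = (3, -5, -1), and w × v = (-23, -14, 1).
Distance = |w × v| / |v| = √726 / √29 ≈ 5.003.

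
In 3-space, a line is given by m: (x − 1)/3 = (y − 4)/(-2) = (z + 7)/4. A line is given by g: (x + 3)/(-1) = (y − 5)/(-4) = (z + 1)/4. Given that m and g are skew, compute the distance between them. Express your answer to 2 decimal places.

5.81

m has direction (3, -2, 4) through (1, 4, -7).
g has direction (-1, -4, 4) through (-3, 5, -1).
Common perpendicular direction n = (3, -2, 4) × (-1, -4, 4) = (8, -16, -14).
With w = (-3, 5, -1) − (1, 4, -7) = (-4, 1, 6), w · n = -132.
Distance = |w · n| / |n| = |-132| / √516 ≈ 5.81.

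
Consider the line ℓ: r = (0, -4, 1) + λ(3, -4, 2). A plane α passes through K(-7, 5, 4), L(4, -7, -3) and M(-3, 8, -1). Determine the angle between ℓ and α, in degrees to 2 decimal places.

KL = (11, -12, -7), KM = (4, 3, -5); a normal to α is KL × KM = (81, 27, 81).
Using K: α has equation 81x + 27y + 81z = -108.
sin θ = |n·v| / (|n||v|) = |297| / (√13851 · √29) = 0.46862.
θ ≈ 27.94°.

27.94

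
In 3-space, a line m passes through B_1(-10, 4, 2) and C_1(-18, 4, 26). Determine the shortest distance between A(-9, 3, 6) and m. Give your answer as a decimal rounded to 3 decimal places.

A direction vector for m is C_1 − B_1 = (-8, 0, 24).
Taking (-10, 4, 2) on m with direction v = (-8, 0, 24): w = A − (-10, 4, 2) = (1, -1, 4), and w × v = (-24, -56, -8).
Distance = |w × v| / |v| = √3776 / √640 ≈ 2.429.

2.429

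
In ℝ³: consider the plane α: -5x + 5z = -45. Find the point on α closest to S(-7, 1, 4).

Foot = S − λn with λ = (n·S − d)/|n|² = (55 − (-45))/50 = 2.
Foot = (-7, 1, 4) − 2·(-5, 0, 5) = (3, 1, -6).

(3, 1, -6)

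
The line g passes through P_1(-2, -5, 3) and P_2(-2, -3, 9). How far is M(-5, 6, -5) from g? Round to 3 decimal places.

A direction vector for g is P_2 − P_1 = (0, 2, 6).
Taking (-2, -5, 3) on g with direction v = (0, 2, 6): w = M − (-2, -5, 3) = (-3, 11, -8), and w × v = (82, 18, -6).
Distance = |w × v| / |v| = √7084 / √40 ≈ 13.308.

13.308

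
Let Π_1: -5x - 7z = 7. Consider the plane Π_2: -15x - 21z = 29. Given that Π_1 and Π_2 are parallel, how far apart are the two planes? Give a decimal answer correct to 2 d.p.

0.31

Rescale Π_2 by 1/3: -5x - 7z = 29/3. Then distance = |7 − (29/3)| / √74 ≈ 0.31.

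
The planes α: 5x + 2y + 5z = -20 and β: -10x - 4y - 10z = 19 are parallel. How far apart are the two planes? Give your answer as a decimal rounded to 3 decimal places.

1.429

Rescale β by 1/(-2): 5x + 2y + 5z = -19/2. Then distance = |-20 − (-19/2)| / √54 ≈ 1.429.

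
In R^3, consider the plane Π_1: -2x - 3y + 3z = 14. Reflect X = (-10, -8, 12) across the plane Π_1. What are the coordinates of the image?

λ = (n·X − d)/|n|² = (80 − 14)/22 = 3.
Reflection = X − 2λn = (-10, -8, 12) − 6·(-2, -3, 3) = (2, 10, -6).

(2, 10, -6)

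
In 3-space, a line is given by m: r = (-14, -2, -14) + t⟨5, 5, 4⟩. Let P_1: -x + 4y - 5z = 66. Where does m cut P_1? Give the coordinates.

(-4, 8, -6)

Substitute r = (-14, -2, -14) + t(5, 5, 4) into the plane: 76 + (-5)t = 66, so t = 2.
Intersection: (-14, -2, -14) + 2·(5, 5, 4) = (-4, 8, -6).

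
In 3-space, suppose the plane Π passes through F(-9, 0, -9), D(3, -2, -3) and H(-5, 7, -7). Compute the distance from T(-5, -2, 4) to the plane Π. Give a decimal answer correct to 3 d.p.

9.839

FD = (12, -2, 6), FH = (4, 7, 2); a normal to Π is FD × FH = (-46, 0, 92).
Using F: Π has equation -46x + 92z = -414.
n·T − d = (-46)·(-5) + (0)·(-2) + (92)·(4) − (-414) = 1012; |n| = √10580.
Distance = |1012| / √10580 = 1012/√10580 ≈ 9.839.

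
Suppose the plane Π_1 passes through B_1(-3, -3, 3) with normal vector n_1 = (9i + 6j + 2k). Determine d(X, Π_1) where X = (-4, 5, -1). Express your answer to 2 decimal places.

2.82

Π_1: n_1·r = n_1·B_1 gives 9x + 6y + 2z = -39.
n·X − d = (9)·(-4) + (6)·(5) + (2)·(-1) − (-39) = 31; |n| = √121.
Distance = |31| / √121 = 31/√121 ≈ 2.82.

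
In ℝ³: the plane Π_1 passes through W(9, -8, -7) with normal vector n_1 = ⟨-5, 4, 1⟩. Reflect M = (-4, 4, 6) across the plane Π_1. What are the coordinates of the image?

Π_1: n_1·r = n_1·W gives -5x + 4y + z = -84.
λ = (n·M − d)/|n|² = (42 − (-84))/42 = 3.
Reflection = M − 2λn = (-4, 4, 6) − 6·(-5, 4, 1) = (26, -20, 0).

(26, -20, 0)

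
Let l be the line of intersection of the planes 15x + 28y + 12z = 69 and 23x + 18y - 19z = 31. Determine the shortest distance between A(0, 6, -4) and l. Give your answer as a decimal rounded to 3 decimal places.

4.491

Direction of l: (15, 28, 12) × (23, 18, -19) = (-748, 561, -374).
A point on l: solving the two plane equations with x = -1 gives (-1, 3, 0).
Taking (-1, 3, 0) on l with direction v = (-748, 561, -374): w = A − (-1, 3, 0) = (1, 3, -4), and w × v = (1122, 3366, 2805).
Distance = |w × v| / |v| = √20456865 / √1014101 ≈ 4.491.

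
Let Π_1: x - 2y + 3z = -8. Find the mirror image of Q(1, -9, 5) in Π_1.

λ = (n·Q − d)/|n|² = (34 − (-8))/14 = 3.
Reflection = Q − 2λn = (1, -9, 5) − 6·(1, -2, 3) = (-5, 3, -13).

(-5, 3, -13)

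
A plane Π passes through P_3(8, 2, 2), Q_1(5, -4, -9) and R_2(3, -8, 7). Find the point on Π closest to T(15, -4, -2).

P_3Q_1 = (-3, -6, -11), P_3R_2 = (-5, -10, 5); a normal to Π is P_3Q_1 × P_3R_2 = (-140, 70, 0).
Using P_3: Π has equation -140x + 70y = -980.
Foot = T − λn with λ = (n·T − d)/|n|² = (-2380 − (-980))/24500 = -2/35.
Foot = (15, -4, -2) − (-2/35)·(-140, 70, 0) = (7, 0, -2).

(7, 0, -2)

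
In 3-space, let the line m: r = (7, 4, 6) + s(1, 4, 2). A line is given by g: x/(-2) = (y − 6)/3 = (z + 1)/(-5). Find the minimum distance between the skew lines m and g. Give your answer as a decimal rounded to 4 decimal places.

3.7878

g has direction (-2, 3, -5) through (0, 6, -1).
Common perpendicular direction n = (1, 4, 2) × (-2, 3, -5) = (-26, 1, 11).
With w = (0, 6, -1) − (7, 4, 6) = (-7, 2, -7), w · n = 107.
Distance = |w · n| / |n| = |107| / √798 ≈ 3.7878.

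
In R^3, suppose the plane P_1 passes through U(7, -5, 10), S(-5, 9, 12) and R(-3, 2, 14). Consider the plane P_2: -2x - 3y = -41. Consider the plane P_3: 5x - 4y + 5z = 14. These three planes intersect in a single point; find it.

(7, 9, 3)

US = (-12, 14, 2), UR = (-10, 7, 4); a normal to P_1 is US × UR = (42, 28, 56).
Using U: P_1 has equation 42x + 28y + 56z = 714.
Solving the 3×3 linear system 42x + 28y + 56z = 714, -2x - 3y = -41, 5x - 4y + 5z = 14 (e.g. by elimination or Cramer's rule, determinant = 938) gives (7, 9, 3).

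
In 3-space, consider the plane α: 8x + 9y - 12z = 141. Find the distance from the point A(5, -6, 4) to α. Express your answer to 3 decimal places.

11.941

n·A − d = (8)·(5) + (9)·(-6) + (-12)·(4) − 141 = -203; |n| = √289.
Distance = |-203| / √289 = 203/√289 ≈ 11.941.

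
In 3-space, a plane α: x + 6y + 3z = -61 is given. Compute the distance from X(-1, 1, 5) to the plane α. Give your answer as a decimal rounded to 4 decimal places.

11.9428

n·X − d = (1)·(-1) + (6)·(1) + (3)·(5) − (-61) = 81; |n| = √46.
Distance = |81| / √46 = 81/√46 ≈ 11.9428.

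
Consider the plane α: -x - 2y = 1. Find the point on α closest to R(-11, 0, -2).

Foot = R − λn with λ = (n·R − d)/|n|² = (11 − 1)/5 = 2.
Foot = (-11, 0, -2) − 2·(-1, -2, 0) = (-9, 4, -2).

(-9, 4, -2)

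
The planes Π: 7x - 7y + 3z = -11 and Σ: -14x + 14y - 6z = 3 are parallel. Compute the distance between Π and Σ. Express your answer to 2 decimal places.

0.92

Rescale Σ by 1/(-2): 7x - 7y + 3z = -3/2. Then distance = |-11 − (-3/2)| / √107 ≈ 0.92.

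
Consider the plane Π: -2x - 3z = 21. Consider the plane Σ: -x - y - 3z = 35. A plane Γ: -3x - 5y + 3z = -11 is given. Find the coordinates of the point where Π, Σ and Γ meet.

(6, -8, -11)

Solving the 3×3 linear system -2x - 3z = 21, -x - y - 3z = 35, -3x - 5y + 3z = -11 (e.g. by elimination or Cramer's rule, determinant = 30) gives (6, -8, -11).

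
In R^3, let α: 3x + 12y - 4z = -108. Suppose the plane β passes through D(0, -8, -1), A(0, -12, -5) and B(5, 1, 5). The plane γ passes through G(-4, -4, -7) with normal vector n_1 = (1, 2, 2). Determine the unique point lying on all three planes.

(0, -10, -3)

DA = (0, -4, -4), DB = (5, 9, 6); a normal to β is DA × DB = (12, -20, 20).
Using D: β has equation 12x - 20y + 20z = 140.
γ: n_1·r = n_1·G gives x + 2y + 2z = -26.
Solving the 3×3 linear system 3x + 12y - 4z = -108, 12x - 20y + 20z = 140, x + 2y + 2z = -26 (e.g. by elimination or Cramer's rule, determinant = -464) gives (0, -10, -3).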